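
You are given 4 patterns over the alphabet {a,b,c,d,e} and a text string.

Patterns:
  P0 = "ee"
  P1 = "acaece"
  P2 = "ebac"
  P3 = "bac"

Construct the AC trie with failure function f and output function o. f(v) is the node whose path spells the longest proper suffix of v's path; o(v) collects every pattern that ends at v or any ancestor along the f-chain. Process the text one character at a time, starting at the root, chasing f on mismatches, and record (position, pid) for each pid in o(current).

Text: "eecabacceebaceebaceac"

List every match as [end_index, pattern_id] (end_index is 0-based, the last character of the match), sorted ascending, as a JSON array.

Build:
Trie (insert patterns):
  n0 'ε': a→3 b→12 e→1
  n1 'e': b→9 e→2
  n2 'ee': ·  [P0 ends]
  n3 'a': c→4
  n4 'ac': a→5
  n5 'aca': e→6
  n6 'acae': c→7
  n7 'acaec': e→8
  n8 'acaece': ·  [P1 ends]
  n9 'eb': a→10
  n10 'eba': c→11
  n11 'ebac': ·  [P2 ends]
  n12 'b': a→13
  n13 'ba': c→14
  n14 'bac': ·  [P3 ends]

BFS fail/out derivation:
  fail(1) 'e': from fail(0)=0 chase 'e': 0 ⇒ 0;  out=∅∪out(0)=∅
  fail(3) 'a': from fail(0)=0 chase 'a': 0 ⇒ 0;  out=∅∪out(0)=∅
  fail(12) 'b': from fail(0)=0 chase 'b': 0 ⇒ 0;  out=∅∪out(0)=∅
  fail(2) 'ee': from fail(1)=0 chase 'e': 0 ⇒ 1;  out={0}∪out(1)={0}
  fail(4) 'ac': from fail(3)=0 chase 'c': 0 ⇒ 0;  out=∅∪out(0)=∅
  fail(9) 'eb': from fail(1)=0 chase 'b': 0 ⇒ 12;  out=∅∪out(12)=∅
  fail(13) 'ba': from fail(12)=0 chase 'a': 0 ⇒ 3;  out=∅∪out(3)=∅
  fail(5) 'aca': from fail(4)=0 chase 'a': 0 ⇒ 3;  out=∅∪out(3)=∅
  fail(10) 'eba': from fail(9)=12 chase 'a': 12 ⇒ 13;  out=∅∪out(13)=∅
  fail(14) 'bac': from fail(13)=3 chase 'c': 3 ⇒ 4;  out={3}∪out(4)={3}
  fail(6) 'acae': from fail(5)=3 chase 'e': 3→0 ⇒ 1;  out=∅∪out(1)=∅
  fail(11) 'ebac': from fail(10)=13 chase 'c': 13 ⇒ 14;  out={2}∪out(14)={2,3}
  fail(7) 'acaec': from fail(6)=1 chase 'c': 1→0 ⇒ 0;  out=∅∪out(0)=∅
  fail(8) 'acaece': from fail(7)=0 chase 'e': 0 ⇒ 1;  out={1}∪out(1)={1}

Scan:
pos 0 'e': at 1
pos 1 'e': at 2  → match P0@[0:1]
pos 2 'c': at 0 ·f
pos 3 'a': at 3
pos 4 'b': at 12 ·f
pos 5 'a': at 13
pos 6 'c': at 14  → match P3@[4:6]
pos 7 'c': at 0 ·f
pos 8 'e': at 1
pos 9 'e': at 2  → match P0@[8:9]
pos 10 'b': at 9 ·f
pos 11 'a': at 10
pos 12 'c': at 11  → match P2@[9:12],P3@[10:12]
pos 13 'e': at 1 ·f
pos 14 'e': at 2  → match P0@[13:14]
pos 15 'b': at 9 ·f
pos 16 'a': at 10
pos 17 'c': at 11  → match P2@[14:17],P3@[15:17]
pos 18 'e': at 1 ·f
pos 19 'a': at 3 ·f
pos 20 'c': at 4

Matches: [[1,0],[6,3],[9,0],[12,2],[12,3],[14,0],[17,2],[17,3]]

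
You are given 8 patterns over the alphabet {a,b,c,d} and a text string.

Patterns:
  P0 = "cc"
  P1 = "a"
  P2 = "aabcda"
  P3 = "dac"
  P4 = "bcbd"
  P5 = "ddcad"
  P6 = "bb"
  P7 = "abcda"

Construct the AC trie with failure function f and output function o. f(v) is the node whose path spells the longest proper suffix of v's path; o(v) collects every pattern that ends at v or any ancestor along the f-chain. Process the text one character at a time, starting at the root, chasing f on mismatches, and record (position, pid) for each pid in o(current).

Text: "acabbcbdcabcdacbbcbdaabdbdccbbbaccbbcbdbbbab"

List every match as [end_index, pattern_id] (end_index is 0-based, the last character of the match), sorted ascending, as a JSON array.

Build automaton:
Trie (insert patterns):
  0='ε' goto a→3 b→12 c→1 d→9
  1='c' goto c→2
  2='cc' goto ·  [P0 ends]
  3='a' goto a→4 b→21  [P1 ends]
  4='aa' goto b→5
  5='aab' goto c→6
  6='aabc' goto d→7
  7='aabcd' goto a→8
  8='aabcda' goto ·  [P2 ends]
  9='d' goto a→10 d→16
  10='da' goto c→11
  11='dac' goto ·  [P3 ends]
  12='b' goto b→20 c→13
  13='bc' goto b→14
  14='bcb' goto d→15
  15='bcbd' goto ·  [P4 ends]
  16='dd' goto c→17
  17='ddc' goto a→18
  18='ddca' goto d→19
  19='ddcad' goto ·  [P5 ends]
  20='bb' goto ·  [P6 ends]
  21='ab' goto c→22
  22='abc' goto d→23
  23='abcd' goto a→24
  24='abcda' goto ·  [P7 ends]

Failure links (BFS by depth):
  n1('c'): parent n0 fail=0; on 'c' 0 → fail=0;  out ∅∪∅=∅
  n3('a'): parent n0 fail=0; on 'a' 0 → fail=0;  out {1}∪∅={1}
  n9('d'): parent n0 fail=0; on 'd' 0 → fail=0;  out ∅∪∅=∅
  n12('b'): parent n0 fail=0; on 'b' 0 → fail=0;  out ∅∪∅=∅
  n2('cc'): parent n1 fail=0; on 'c' 0 → fail=1;  out {0}∪∅={0}
  n4('aa'): parent n3 fail=0; on 'a' 0 → fail=3;  out ∅∪{1}={1}
  n10('da'): parent n9 fail=0; on 'a' 0 → fail=3;  out ∅∪{1}={1}
  n13('bc'): parent n12 fail=0; on 'c' 0 → fail=1;  out ∅∪∅=∅
  n16('dd'): parent n9 fail=0; on 'd' 0 → fail=9;  out ∅∪∅=∅
  n20('bb'): parent n12 fail=0; on 'b' 0 → fail=12;  out {6}∪∅={6}
  n21('ab'): parent n3 fail=0; on 'b' 0 → fail=12;  out ∅∪∅=∅
  n5('aab'): parent n4 fail=3; on 'b' 3 → fail=21;  out ∅∪∅=∅
  n11('dac'): parent n10 fail=3; on 'c' 3→0 → fail=1;  out {3}∪∅={3}
  n14('bcb'): parent n13 fail=1; on 'b' 1→0 → fail=12;  out ∅∪∅=∅
  n17('ddc'): parent n16 fail=9; on 'c' 9→0 → fail=1;  out ∅∪∅=∅
  n22('abc'): parent n21 fail=12; on 'c' 12 → fail=13;  out ∅∪∅=∅
  n6('aabc'): parent n5 fail=21; on 'c' 21 → fail=22;  out ∅∪∅=∅
  n15('bcbd'): parent n14 fail=12; on 'd' 12→0 → fail=9;  out {4}∪∅={4}
  n18('ddca'): parent n17 fail=1; on 'a' 1→0 → fail=3;  out ∅∪{1}={1}
  n23('abcd'): parent n22 fail=13; on 'd' 13→1→0 → fail=9;  out ∅∪∅=∅
  n7('aabcd'): parent n6 fail=22; on 'd' 22 → fail=23;  out ∅∪∅=∅
  n19('ddcad'): parent n18 fail=3; on 'd' 3→0 → fail=9;  out {5}∪∅={5}
  n24('abcda'): parent n23 fail=9; on 'a' 9 → fail=10;  out {7}∪{1}={1,7}
  n8('aabcda'): parent n7 fail=23; on 'a' 23 → fail=24;  out {2}∪{1,7}={1,2,7}

Text stream:
[0] read 'a'  n0⇒n3  emit P1@[0:0]
[1] read 'c'  n3⇒n1 ·f
[2] read 'a'  n1⇒n3 ·f  emit P1@[2:2]
[3] read 'b'  n3⇒n21
[4] read 'b'  n21⇒n20 ·f  emit P6@[3:4]
[5] read 'c'  n20⇒n13 ·f
[6] read 'b'  n13⇒n14
[7] read 'd'  n14⇒n15  emit P4@[4:7]
[8] read 'c'  n15⇒n1 ·f
[9] read 'a'  n1⇒n3 ·f  emit P1@[9:9]
[10] read 'b'  n3⇒n21
[11] read 'c'  n21⇒n22
[12] read 'd'  n22⇒n23
[13] read 'a'  n23⇒n24  emit P1@[13:13],P7@[9:13]
[14] read 'c'  n24⇒n11 ·f  emit P3@[12:14]
[15] read 'b'  n11⇒n12 ·f
[16] read 'b'  n12⇒n20  emit P6@[15:16]
[17] read 'c'  n20⇒n13 ·f
[18] read 'b'  n13⇒n14
[19] read 'd'  n14⇒n15  emit P4@[16:19]
[20] read 'a'  n15⇒n10 ·f  emit P1@[20:20]
[21] read 'a'  n10⇒n4 ·f  emit P1@[21:21]
[22] read 'b'  n4⇒n5
[23] read 'd'  n5⇒n9 ·f
[24] read 'b'  n9⇒n12 ·f
[25] read 'd'  n12⇒n9 ·f
[26] read 'c'  n9⇒n1 ·f
[27] read 'c'  n1⇒n2  emit P0@[26:27]
[28] read 'b'  n2⇒n12 ·f
[29] read 'b'  n12⇒n20  emit P6@[28:29]
[30] read 'b'  n20⇒n20 ·f  emit P6@[29:30]
[31] read 'a'  n20⇒n3 ·f  emit P1@[31:31]
[32] read 'c'  n3⇒n1 ·f
[33] read 'c'  n1⇒n2  emit P0@[32:33]
[34] read 'b'  n2⇒n12 ·f
[35] read 'b'  n12⇒n20  emit P6@[34:35]
[36] read 'c'  n20⇒n13 ·f
[37] read 'b'  n13⇒n14
[38] read 'd'  n14⇒n15  emit P4@[35:38]
[39] read 'b'  n15⇒n12 ·f
[40] read 'b'  n12⇒n20  emit P6@[39:40]
[41] read 'b'  n20⇒n20 ·f  emit P6@[40:41]
[42] read 'a'  n20⇒n3 ·f  emit P1@[42:42]
[43] read 'b'  n3⇒n21

All matches (sorted): [[0,1],[2,1],[4,6],[7,4],[9,1],[13,1],[13,7],[14,3],[16,6],[19,4],[20,1],[21,1],[27,0],[29,6],[30,6],[31,1],[33,0],[35,6],[38,4],[40,6],[41,6],[42,1]]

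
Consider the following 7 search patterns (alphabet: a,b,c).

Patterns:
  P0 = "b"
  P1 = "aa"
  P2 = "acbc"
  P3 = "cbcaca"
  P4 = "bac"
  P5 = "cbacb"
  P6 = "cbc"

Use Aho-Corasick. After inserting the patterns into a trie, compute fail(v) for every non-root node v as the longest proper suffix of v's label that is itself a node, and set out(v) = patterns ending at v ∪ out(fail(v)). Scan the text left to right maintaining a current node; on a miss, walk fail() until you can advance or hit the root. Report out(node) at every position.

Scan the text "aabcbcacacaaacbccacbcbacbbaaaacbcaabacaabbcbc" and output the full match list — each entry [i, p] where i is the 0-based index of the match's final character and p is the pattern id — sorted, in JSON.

Build:
Trie nodes:
  n0 'ε': a→2 b→1 c→7
  n1 'b': a→13  ←P0
  n2 'a': a→3 c→4
  n3 'aa': ·  ←P1
  n4 'ac': b→5
  n5 'acb': c→6
  n6 'acbc': ·  ←P2
  n7 'c': b→8
  n8 'cb': a→15 c→9
  n9 'cbc': a→10  ←P6
  n10 'cbca': c→11
  n11 'cbcac': a→12
  n12 'cbcaca': ·  ←P3
  n13 'ba': c→14
  n14 'bac': ·  ←P4
  n15 'cba': c→16
  n16 'cbac': b→17
  n17 'cbacb': ·  ←P5

BFS fail/out derivation:
  n1('b'): parent n0 fail=0; on 'b' 0 → fail=0;  out {0}∪∅={0}
  n2('a'): parent n0 fail=0; on 'a' 0 → fail=0;  out ∅∪∅=∅
  n7('c'): parent n0 fail=0; on 'c' 0 → fail=0;  out ∅∪∅=∅
  n3('aa'): parent n2 fail=0; on 'a' 0 → fail=2;  out {1}∪∅={1}
  n4('ac'): parent n2 fail=0; on 'c' 0 → fail=7;  out ∅∪∅=∅
  n8('cb'): parent n7 fail=0; on 'b' 0 → fail=1;  out ∅∪{0}={0}
  n13('ba'): parent n1 fail=0; on 'a' 0 → fail=2;  out ∅∪∅=∅
  n5('acb'): parent n4 fail=7; on 'b' 7 → fail=8;  out ∅∪{0}={0}
  n9('cbc'): parent n8 fail=1; on 'c' 1→0 → fail=7;  out {6}∪∅={6}
  n14('bac'): parent n13 fail=2; on 'c' 2 → fail=4;  out {4}∪∅={4}
  n15('cba'): parent n8 fail=1; on 'a' 1 → fail=13;  out ∅∪∅=∅
  n6('acbc'): parent n5 fail=8; on 'c' 8 → fail=9;  out {2}∪{6}={2,6}
  n10('cbca'): parent n9 fail=7; on 'a' 7→0 → fail=2;  out ∅∪∅=∅
  n16('cbac'): parent n15 fail=13; on 'c' 13 → fail=14;  out ∅∪{4}={4}
  n11('cbcac'): parent n10 fail=2; on 'c' 2 → fail=4;  out ∅∪∅=∅
  n17('cbacb'): parent n16 fail=14; on 'b' 14→4 → fail=5;  out {5}∪{0}={0,5}
  n12('cbcaca'): parent n11 fail=4; on 'a' 4→7→0 → fail=2;  out {3}∪∅={3}

Text stream:
i=0 'a': node 0→2
i=1 'a': node 2→3  → match P1@[0:1]
i=2 'b': node 3→1 ·f  → match P0@[2:2]
i=3 'c': node 1→7 ·f
i=4 'b': node 7→8  → match P0@[4:4]
i=5 'c': node 8→9  → match P6@[3:5]
i=6 'a': node 9→10
i=7 'c': node 10→11
i=8 'a': node 11→12  → match P3@[3:8]
i=9 'c': node 12→4 ·f
i=10 'a': node 4→2 ·f
i=11 'a': node 2→3  → match P1@[10:11]
i=12 'a': node 3→3 ·f  → match P1@[11:12]
i=13 'c': node 3→4 ·f
i=14 'b': node 4→5  → match P0@[14:14]
i=15 'c': node 5→6  → match P2@[12:15],P6@[13:15]
i=16 'c': node 6→7 ·f
i=17 'a': node 7→2 ·f
i=18 'c': node 2→4
i=19 'b': node 4→5  → match P0@[19:19]
i=20 'c': node 5→6  → match P2@[17:20],P6@[18:20]
i=21 'b': node 6→8 ·f  → match P0@[21:21]
i=22 'a': node 8→15
i=23 'c': node 15→16  → match P4@[21:23]
i=24 'b': node 16→17  → match P0@[24:24],P5@[20:24]
i=25 'b': node 17→1 ·f  → match P0@[25:25]
i=26 'a': node 1→13
i=27 'a': node 13→3 ·f  → match P1@[26:27]
i=28 'a': node 3→3 ·f  → match P1@[27:28]
i=29 'a': node 3→3 ·f  → match P1@[28:29]
i=30 'c': node 3→4 ·f
i=31 'b': node 4→5  → match P0@[31:31]
i=32 'c': node 5→6  → match P2@[29:32],P6@[30:32]
i=33 'a': node 6→10 ·f
i=34 'a': node 10→3 ·f  → match P1@[33:34]
i=35 'b': node 3→1 ·f  → match P0@[35:35]
i=36 'a': node 1→13
i=37 'c': node 13→14  → match P4@[35:37]
i=38 'a': node 14→2 ·f
i=39 'a': node 2→3  → match P1@[38:39]
i=40 'b': node 3→1 ·f  → match P0@[40:40]
i=41 'b': node 1→1 ·f  → match P0@[41:41]
i=42 'c': node 1→7 ·f
i=43 'b': node 7→8  → match P0@[43:43]
i=44 'c': node 8→9  → match P6@[42:44]

All matches (sorted): [[1,1],[2,0],[4,0],[5,6],[8,3],[11,1],[12,1],[14,0],[15,2],[15,6],[19,0],[20,2],[20,6],[21,0],[23,4],[24,0],[24,5],[25,0],[27,1],[28,1],[29,1],[31,0],[32,2],[32,6],[34,1],[35,0],[37,4],[39,1],[40,0],[41,0],[43,0],[44,6]]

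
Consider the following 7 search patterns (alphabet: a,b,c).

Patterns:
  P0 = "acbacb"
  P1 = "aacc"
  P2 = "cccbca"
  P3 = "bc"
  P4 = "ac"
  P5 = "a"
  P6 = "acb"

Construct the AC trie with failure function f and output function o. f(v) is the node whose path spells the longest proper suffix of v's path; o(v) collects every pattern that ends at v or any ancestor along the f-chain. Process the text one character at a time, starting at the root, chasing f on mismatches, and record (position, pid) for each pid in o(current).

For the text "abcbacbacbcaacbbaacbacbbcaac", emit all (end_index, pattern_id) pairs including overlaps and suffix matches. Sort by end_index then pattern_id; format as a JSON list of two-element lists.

Construct AC machine:
Trie (insert patterns):
  0='ε' goto a→1 b→16 c→10
  1='a' goto a→7 c→2  ←P5
  2='ac' goto b→3  ←P4
  3='acb' goto a→4  ←P6
  4='acba' goto c→5
  5='acbac' goto b→6
  6='acbacb' goto ·  ←P0
  7='aa' goto c→8
  8='aac' goto c→9
  9='aacc' goto ·  ←P1
  10='c' goto c→11
  11='cc' goto c→12
  12='ccc' goto b→13
  13='cccb' goto c→14
  14='cccbc' goto a→15
  15='cccbca' goto ·  ←P2
  16='b' goto c→17
  17='bc' goto ·  ←P3

Failure links (BFS by depth):
  fail(1) 'a': from fail(0)=0 chase 'a': 0 ⇒ 0;  out={5}∪out(0)={5}
  fail(10) 'c': from fail(0)=0 chase 'c': 0 ⇒ 0;  out=∅∪out(0)=∅
  fail(16) 'b': from fail(0)=0 chase 'b': 0 ⇒ 0;  out=∅∪out(0)=∅
  fail(2) 'ac': from fail(1)=0 chase 'c': 0 ⇒ 10;  out={4}∪out(10)={4}
  fail(7) 'aa': from fail(1)=0 chase 'a': 0 ⇒ 1;  out=∅∪out(1)={5}
  fail(11) 'cc': from fail(10)=0 chase 'c': 0 ⇒ 10;  out=∅∪out(10)=∅
  fail(17) 'bc': from fail(16)=0 chase 'c': 0 ⇒ 10;  out={3}∪out(10)={3}
  fail(3) 'acb': from fail(2)=10 chase 'b': 10→0 ⇒ 16;  out={6}∪out(16)={6}
  fail(8) 'aac': from fail(7)=1 chase 'c': 1 ⇒ 2;  out=∅∪out(2)={4}
  fail(12) 'ccc': from fail(11)=10 chase 'c': 10 ⇒ 11;  out=∅∪out(11)=∅
  fail(4) 'acba': from fail(3)=16 chase 'a': 16→0 ⇒ 1;  out=∅∪out(1)={5}
  fail(9) 'aacc': from fail(8)=2 chase 'c': 2→10 ⇒ 11;  out={1}∪out(11)={1}
  fail(13) 'cccb': from fail(12)=11 chase 'b': 11→10→0 ⇒ 16;  out=∅∪out(16)=∅
  fail(5) 'acbac': from fail(4)=1 chase 'c': 1 ⇒ 2;  out=∅∪out(2)={4}
  fail(14) 'cccbc': from fail(13)=16 chase 'c': 16 ⇒ 17;  out=∅∪out(17)={3}
  fail(6) 'acbacb': from fail(5)=2 chase 'b': 2 ⇒ 3;  out={0}∪out(3)={0,6}
  fail(15) 'cccbca': from fail(14)=17 chase 'a': 17→10→0 ⇒ 1;  out={2}∪out(1)={2,5}

Text stream:
[0] read 'a'  n0⇒n1  ** P5@[0:0]
[1] read 'b'  n1⇒n16 (via fail)
[2] read 'c'  n16⇒n17  ** P3@[1:2]
[3] read 'b'  n17⇒n16 (via fail)
[4] read 'a'  n16⇒n1 (via fail)  ** P5@[4:4]
[5] read 'c'  n1⇒n2  ** P4@[4:5]
[6] read 'b'  n2⇒n3  ** P6@[4:6]
[7] read 'a'  n3⇒n4  ** P5@[7:7]
[8] read 'c'  n4⇒n5  ** P4@[7:8]
[9] read 'b'  n5⇒n6  ** P0@[4:9],P6@[7:9]
[10] read 'c'  n6⇒n17 (via fail)  ** P3@[9:10]
[11] read 'a'  n17⇒n1 (via fail)  ** P5@[11:11]
[12] read 'a'  n1⇒n7  ** P5@[12:12]
[13] read 'c'  n7⇒n8  ** P4@[12:13]
[14] read 'b'  n8⇒n3 (via fail)  ** P6@[12:14]
[15] read 'b'  n3⇒n16 (via fail)
[16] read 'a'  n16⇒n1 (via fail)  ** P5@[16:16]
[17] read 'a'  n1⇒n7  ** P5@[17:17]
[18] read 'c'  n7⇒n8  ** P4@[17:18]
[19] read 'b'  n8⇒n3 (via fail)  ** P6@[17:19]
[20] read 'a'  n3⇒n4  ** P5@[20:20]
[21] read 'c'  n4⇒n5  ** P4@[20:21]
[22] read 'b'  n5⇒n6  ** P0@[17:22],P6@[20:22]
[23] read 'b'  n6⇒n16 (via fail)
[24] read 'c'  n16⇒n17  ** P3@[23:24]
[25] read 'a'  n17⇒n1 (via fail)  ** P5@[25:25]
[26] read 'a'  n1⇒n7  ** P5@[26:26]
[27] read 'c'  n7⇒n8  ** P4@[26:27]

All matches (sorted): [[0,5],[2,3],[4,5],[5,4],[6,6],[7,5],[8,4],[9,0],[9,6],[10,3],[11,5],[12,5],[13,4],[14,6],[16,5],[17,5],[18,4],[19,6],[20,5],[21,4],[22,0],[22,6],[24,3],[25,5],[26,5],[27,4]]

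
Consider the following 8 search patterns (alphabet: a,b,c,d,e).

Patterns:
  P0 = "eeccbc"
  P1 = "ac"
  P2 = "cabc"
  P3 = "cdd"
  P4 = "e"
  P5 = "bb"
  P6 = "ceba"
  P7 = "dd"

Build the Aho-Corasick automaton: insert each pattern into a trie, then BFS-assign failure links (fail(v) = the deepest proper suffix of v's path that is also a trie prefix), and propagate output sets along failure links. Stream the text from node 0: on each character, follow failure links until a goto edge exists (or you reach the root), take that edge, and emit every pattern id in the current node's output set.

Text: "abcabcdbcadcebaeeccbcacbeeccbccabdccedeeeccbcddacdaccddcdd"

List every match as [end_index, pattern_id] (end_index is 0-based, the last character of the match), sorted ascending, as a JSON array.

Construct AC machine:
Trie (insert patterns):
  0='ε' goto a→7 b→15 c→9 d→20 e→1
  1='e' goto e→2  [P4 ends]
  2='ee' goto c→3
  3='eec' goto c→4
  4='eecc' goto b→5
  5='eeccb' goto c→6
  6='eeccbc' goto ·  [P0 ends]
  7='a' goto c→8
  8='ac' goto ·  [P1 ends]
  9='c' goto a→10 d→13 e→17
  10='ca' goto b→11
  11='cab' goto c→12
  12='cabc' goto ·  [P2 ends]
  13='cd' goto d→14
  14='cdd' goto ·  [P3 ends]
  15='b' goto b→16
  16='bb' goto ·  [P5 ends]
  17='ce' goto b→18
  18='ceb' goto a→19
  19='ceba' goto ·  [P6 ends]
  20='d' goto d→21
  21='dd' goto ·  [P7 ends]

Failure links (BFS by depth):
  fail(1) 'e': from fail(0)=0 chase 'e': 0 ⇒ 0;  out={4}∪out(0)={4}
  fail(7) 'a': from fail(0)=0 chase 'a': 0 ⇒ 0;  out=∅∪out(0)=∅
  fail(9) 'c': from fail(0)=0 chase 'c': 0 ⇒ 0;  out=∅∪out(0)=∅
  fail(15) 'b': from fail(0)=0 chase 'b': 0 ⇒ 0;  out=∅∪out(0)=∅
  fail(20) 'd': from fail(0)=0 chase 'd': 0 ⇒ 0;  out=∅∪out(0)=∅
  fail(2) 'ee': from fail(1)=0 chase 'e': 0 ⇒ 1;  out=∅∪out(1)={4}
  fail(8) 'ac': from fail(7)=0 chase 'c': 0 ⇒ 9;  out={1}∪out(9)={1}
  fail(10) 'ca': from fail(9)=0 chase 'a': 0 ⇒ 7;  out=∅∪out(7)=∅
  fail(13) 'cd': from fail(9)=0 chase 'd': 0 ⇒ 20;  out=∅∪out(20)=∅
  fail(16) 'bb': from fail(15)=0 chase 'b': 0 ⇒ 15;  out={5}∪out(15)={5}
  fail(17) 'ce': from fail(9)=0 chase 'e': 0 ⇒ 1;  out=∅∪out(1)={4}
  fail(21) 'dd': from fail(20)=0 chase 'd': 0 ⇒ 20;  out={7}∪out(20)={7}
  fail(3) 'eec': from fail(2)=1 chase 'c': 1→0 ⇒ 9;  out=∅∪out(9)=∅
  fail(11) 'cab': from fail(10)=7 chase 'b': 7→0 ⇒ 15;  out=∅∪out(15)=∅
  fail(14) 'cdd': from fail(13)=20 chase 'd': 20 ⇒ 21;  out={3}∪out(21)={3,7}
  fail(18) 'ceb': from fail(17)=1 chase 'b': 1→0 ⇒ 15;  out=∅∪out(15)=∅
  fail(4) 'eecc': from fail(3)=9 chase 'c': 9→0 ⇒ 9;  out=∅∪out(9)=∅
  fail(12) 'cabc': from fail(11)=15 chase 'c': 15→0 ⇒ 9;  out={2}∪out(9)={2}
  fail(19) 'ceba': from fail(18)=15 chase 'a': 15→0 ⇒ 7;  out={6}∪out(7)={6}
  fail(5) 'eeccb': from fail(4)=9 chase 'b': 9→0 ⇒ 15;  out=∅∪out(15)=∅
  fail(6) 'eeccbc': from fail(5)=15 chase 'c': 15→0 ⇒ 9;  out={0}∪out(9)={0}

Text stream:
pos 0 'a': at 7
pos 1 'b': at 15 (fail-walked)
pos 2 'c': at 9 (fail-walked)
pos 3 'a': at 10
pos 4 'b': at 11
pos 5 'c': at 12  → match P2@[2:5]
pos 6 'd': at 13 (fail-walked)
pos 7 'b': at 15 (fail-walked)
pos 8 'c': at 9 (fail-walked)
pos 9 'a': at 10
pos 10 'd': at 20 (fail-walked)
pos 11 'c': at 9 (fail-walked)
pos 12 'e': at 17  → match P4@[12:12]
pos 13 'b': at 18
pos 14 'a': at 19  → match P6@[11:14]
pos 15 'e': at 1 (fail-walked)  → match P4@[15:15]
pos 16 'e': at 2  → match P4@[16:16]
pos 17 'c': at 3
pos 18 'c': at 4
pos 19 'b': at 5
pos 20 'c': at 6  → match P0@[15:20]
pos 21 'a': at 10 (fail-walked)
pos 22 'c': at 8 (fail-walked)  → match P1@[21:22]
pos 23 'b': at 15 (fail-walked)
pos 24 'e': at 1 (fail-walked)  → match P4@[24:24]
pos 25 'e': at 2  → match P4@[25:25]
pos 26 'c': at 3
pos 27 'c': at 4
pos 28 'b': at 5
pos 29 'c': at 6  → match P0@[24:29]
pos 30 'c': at 9 (fail-walked)
pos 31 'a': at 10
pos 32 'b': at 11
pos 33 'd': at 20 (fail-walked)
pos 34 'c': at 9 (fail-walked)
pos 35 'c': at 9 (fail-walked)
pos 36 'e': at 17  → match P4@[36:36]
pos 37 'd': at 20 (fail-walked)
pos 38 'e': at 1 (fail-walked)  → match P4@[38:38]
pos 39 'e': at 2  → match P4@[39:39]
pos 40 'e': at 2 (fail-walked)  → match P4@[40:40]
pos 41 'c': at 3
pos 42 'c': at 4
pos 43 'b': at 5
pos 44 'c': at 6  → match P0@[39:44]
pos 45 'd': at 13 (fail-walked)
pos 46 'd': at 14  → match P3@[44:46],P7@[45:46]
pos 47 'a': at 7 (fail-walked)
pos 48 'c': at 8  → match P1@[47:48]
pos 49 'd': at 13 (fail-walked)
pos 50 'a': at 7 (fail-walked)
pos 51 'c': at 8  → match P1@[50:51]
pos 52 'c': at 9 (fail-walked)
pos 53 'd': at 13
pos 54 'd': at 14  → match P3@[52:54],P7@[53:54]
pos 55 'c': at 9 (fail-walked)
pos 56 'd': at 13
pos 57 'd': at 14  → match P3@[55:57],P7@[56:57]

Matches: [[5,2],[12,4],[14,6],[15,4],[16,4],[20,0],[22,1],[24,4],[25,4],[29,0],[36,4],[38,4],[39,4],[40,4],[44,0],[46,3],[46,7],[48,1],[51,1],[54,3],[54,7],[57,3],[57,7]]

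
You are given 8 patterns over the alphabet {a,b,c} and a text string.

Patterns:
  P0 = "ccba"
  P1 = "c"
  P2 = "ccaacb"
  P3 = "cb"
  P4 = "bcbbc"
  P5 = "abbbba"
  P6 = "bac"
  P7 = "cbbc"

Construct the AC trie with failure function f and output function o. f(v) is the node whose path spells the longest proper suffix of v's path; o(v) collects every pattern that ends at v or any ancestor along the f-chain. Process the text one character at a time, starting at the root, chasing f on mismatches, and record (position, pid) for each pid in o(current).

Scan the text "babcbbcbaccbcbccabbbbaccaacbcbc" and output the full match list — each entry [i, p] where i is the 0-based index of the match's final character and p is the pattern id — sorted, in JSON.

Build automaton:
Trie nodes:
  n0 'ε': a→15 b→10 c→1
  n1 'c': b→9 c→2  ←P1
  n2 'cc': a→5 b→3
  n3 'ccb': a→4
  n4 'ccba': ·  ←P0
  n5 'cca': a→6
  n6 'ccaa': c→7
  n7 'ccaac': b→8
  n8 'ccaacb': ·  ←P2
  n9 'cb': b→23  ←P3
  n10 'b': a→21 c→11
  n11 'bc': b→12
  n12 'bcb': b→13
  n13 'bcbb': c→14
  n14 'bcbbc': ·  ←P4
  n15 'a': b→16
  n16 'ab': b→17
  n17 'abb': b→18
  n18 'abbb': b→19
  n19 'abbbb': a→20
  n20 'abbbba': ·  ←P5
  n21 'ba': c→22
  n22 'bac': ·  ←P6
  n23 'cbb': c→24
  n24 'cbbc': ·  ←P7

BFS fail/out derivation:
  fail(1) 'c': from fail(0)=0 chase 'c': 0 ⇒ 0;  out={1}∪out(0)={1}
  fail(10) 'b': from fail(0)=0 chase 'b': 0 ⇒ 0;  out=∅∪out(0)=∅
  fail(15) 'a': from fail(0)=0 chase 'a': 0 ⇒ 0;  out=∅∪out(0)=∅
  fail(2) 'cc': from fail(1)=0 chase 'c': 0 ⇒ 1;  out=∅∪out(1)={1}
  fail(9) 'cb': from fail(1)=0 chase 'b': 0 ⇒ 10;  out={3}∪out(10)={3}
  fail(11) 'bc': from fail(10)=0 chase 'c': 0 ⇒ 1;  out=∅∪out(1)={1}
  fail(16) 'ab': from fail(15)=0 chase 'b': 0 ⇒ 10;  out=∅∪out(10)=∅
  fail(21) 'ba': from fail(10)=0 chase 'a': 0 ⇒ 15;  out=∅∪out(15)=∅
  fail(3) 'ccb': from fail(2)=1 chase 'b': 1 ⇒ 9;  out=∅∪out(9)={3}
  fail(5) 'cca': from fail(2)=1 chase 'a': 1→0 ⇒ 15;  out=∅∪out(15)=∅
  fail(12) 'bcb': from fail(11)=1 chase 'b': 1 ⇒ 9;  out=∅∪out(9)={3}
  fail(17) 'abb': from fail(16)=10 chase 'b': 10→0 ⇒ 10;  out=∅∪out(10)=∅
  fail(22) 'bac': from fail(21)=15 chase 'c': 15→0 ⇒ 1;  out={6}∪out(1)={1,6}
  fail(23) 'cbb': from fail(9)=10 chase 'b': 10→0 ⇒ 10;  out=∅∪out(10)=∅
  fail(4) 'ccba': from fail(3)=9 chase 'a': 9→10 ⇒ 21;  out={0}∪out(21)={0}
  fail(6) 'ccaa': from fail(5)=15 chase 'a': 15→0 ⇒ 15;  out=∅∪out(15)=∅
  fail(13) 'bcbb': from fail(12)=9 chase 'b': 9 ⇒ 23;  out=∅∪out(23)=∅
  fail(18) 'abbb': from fail(17)=10 chase 'b': 10→0 ⇒ 10;  out=∅∪out(10)=∅
  fail(24) 'cbbc': from fail(23)=10 chase 'c': 10 ⇒ 11;  out={7}∪out(11)={1,7}
  fail(7) 'ccaac': from fail(6)=15 chase 'c': 15→0 ⇒ 1;  out=∅∪out(1)={1}
  fail(14) 'bcbbc': from fail(13)=23 chase 'c': 23 ⇒ 24;  out={4}∪out(24)={1,4,7}
  fail(19) 'abbbb': from fail(18)=10 chase 'b': 10→0 ⇒ 10;  out=∅∪out(10)=∅
  fail(8) 'ccaacb': from fail(7)=1 chase 'b': 1 ⇒ 9;  out={2}∪out(9)={2,3}
  fail(20) 'abbbba': from fail(19)=10 chase 'a': 10 ⇒ 21;  out={5}∪out(21)={5}

Scan:
i=0 'b': node 0→10
i=1 'a': node 10→21
i=2 'b': node 21→16 ·f
i=3 'c': node 16→11 ·f  → match P1@[3:3]
i=4 'b': node 11→12  → match P3@[3:4]
i=5 'b': node 12→13
i=6 'c': node 13→14  → match P1@[6:6],P4@[2:6],P7@[3:6]
i=7 'b': node 14→12 ·f  → match P3@[6:7]
i=8 'a': node 12→21 ·f
i=9 'c': node 21→22  → match P1@[9:9],P6@[7:9]
i=10 'c': node 22→2 ·f  → match P1@[10:10]
i=11 'b': node 2→3  → match P3@[10:11]
i=12 'c': node 3→11 ·f  → match P1@[12:12]
i=13 'b': node 11→12  → match P3@[12:13]
i=14 'c': node 12→11 ·f  → match P1@[14:14]
i=15 'c': node 11→2 ·f  → match P1@[15:15]
i=16 'a': node 2→5
i=17 'b': node 5→16 ·f
i=18 'b': node 16→17
i=19 'b': node 17→18
i=20 'b': node 18→19
i=21 'a': node 19→20  → match P5@[16:21]
i=22 'c': node 20→22 ·f  → match P1@[22:22],P6@[20:22]
i=23 'c': node 22→2 ·f  → match P1@[23:23]
i=24 'a': node 2→5
i=25 'a': node 5→6
i=26 'c': node 6→7  → match P1@[26:26]
i=27 'b': node 7→8  → match P2@[22:27],P3@[26:27]
i=28 'c': node 8→11 ·f  → match P1@[28:28]
i=29 'b': node 11→12  → match P3@[28:29]
i=30 'c': node 12→11 ·f  → match P1@[30:30]

Result: [[3,1],[4,3],[6,1],[6,4],[6,7],[7,3],[9,1],[9,6],[10,1],[11,3],[12,1],[13,3],[14,1],[15,1],[21,5],[22,1],[22,6],[23,1],[26,1],[27,2],[27,3],[28,1],[29,3],[30,1]]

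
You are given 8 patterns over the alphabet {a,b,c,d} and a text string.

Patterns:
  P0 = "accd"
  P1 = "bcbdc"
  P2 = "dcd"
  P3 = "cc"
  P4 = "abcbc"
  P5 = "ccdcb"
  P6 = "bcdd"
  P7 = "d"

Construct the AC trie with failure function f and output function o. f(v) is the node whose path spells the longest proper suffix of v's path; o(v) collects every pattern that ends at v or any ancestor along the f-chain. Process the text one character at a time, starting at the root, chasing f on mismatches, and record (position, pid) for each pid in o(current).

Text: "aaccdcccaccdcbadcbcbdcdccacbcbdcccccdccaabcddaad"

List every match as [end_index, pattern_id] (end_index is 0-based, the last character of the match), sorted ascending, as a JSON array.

Construct AC machine:
Trie nodes:
  0='ε' goto a→1 b→5 c→13 d→10
  1='a' goto b→15 c→2
  2='ac' goto c→3
  3='acc' goto d→4
  4='accd' goto ·  [P0 ends]
  5='b' goto c→6
  6='bc' goto b→7 d→22
  7='bcb' goto d→8
  8='bcbd' goto c→9
  9='bcbdc' goto ·  [P1 ends]
  10='d' goto c→11  [P7 ends]
  11='dc' goto d→12
  12='dcd' goto ·  [P2 ends]
  13='c' goto c→14
  14='cc' goto d→19  [P3 ends]
  15='ab' goto c→16
  16='abc' goto b→17
  17='abcb' goto c→18
  18='abcbc' goto ·  [P4 ends]
  19='ccd' goto c→20
  20='ccdc' goto b→21
  21='ccdcb' goto ·  [P5 ends]
  22='bcd' goto d→23
  23='bcdd' goto ·  [P6 ends]

BFS fail/out derivation:
  fail(1) 'a': from fail(0)=0 chase 'a': 0 ⇒ 0;  out=∅∪out(0)=∅
  fail(5) 'b': from fail(0)=0 chase 'b': 0 ⇒ 0;  out=∅∪out(0)=∅
  fail(10) 'd': from fail(0)=0 chase 'd': 0 ⇒ 0;  out={7}∪out(0)={7}
  fail(13) 'c': from fail(0)=0 chase 'c': 0 ⇒ 0;  out=∅∪out(0)=∅
  fail(2) 'ac': from fail(1)=0 chase 'c': 0 ⇒ 13;  out=∅∪out(13)=∅
  fail(6) 'bc': from fail(5)=0 chase 'c': 0 ⇒ 13;  out=∅∪out(13)=∅
  fail(11) 'dc': from fail(10)=0 chase 'c': 0 ⇒ 13;  out=∅∪out(13)=∅
  fail(14) 'cc': from fail(13)=0 chase 'c': 0 ⇒ 13;  out={3}∪out(13)={3}
  fail(15) 'ab': from fail(1)=0 chase 'b': 0 ⇒ 5;  out=∅∪out(5)=∅
  fail(3) 'acc': from fail(2)=13 chase 'c': 13 ⇒ 14;  out=∅∪out(14)={3}
  fail(7) 'bcb': from fail(6)=13 chase 'b': 13→0 ⇒ 5;  out=∅∪out(5)=∅
  fail(12) 'dcd': from fail(11)=13 chase 'd': 13→0 ⇒ 10;  out={2}∪out(10)={2,7}
  fail(16) 'abc': from fail(15)=5 chase 'c': 5 ⇒ 6;  out=∅∪out(6)=∅
  fail(19) 'ccd': from fail(14)=13 chase 'd': 13→0 ⇒ 10;  out=∅∪out(10)={7}
  fail(22) 'bcd': from fail(6)=13 chase 'd': 13→0 ⇒ 10;  out=∅∪out(10)={7}
  fail(4) 'accd': from fail(3)=14 chase 'd': 14 ⇒ 19;  out={0}∪out(19)={0,7}
  fail(8) 'bcbd': from fail(7)=5 chase 'd': 5→0 ⇒ 10;  out=∅∪out(10)={7}
  fail(17) 'abcb': from fail(16)=6 chase 'b': 6 ⇒ 7;  out=∅∪out(7)=∅
  fail(20) 'ccdc': from fail(19)=10 chase 'c': 10 ⇒ 11;  out=∅∪out(11)=∅
  fail(23) 'bcdd': from fail(22)=10 chase 'd': 10→0 ⇒ 10;  out={6}∪out(10)={6,7}
  fail(9) 'bcbdc': from fail(8)=10 chase 'c': 10 ⇒ 11;  out={1}∪out(11)={1}
  fail(18) 'abcbc': from fail(17)=7 chase 'c': 7→5 ⇒ 6;  out={4}∪out(6)={4}
  fail(21) 'ccdcb': from fail(20)=11 chase 'b': 11→13→0 ⇒ 5;  out={5}∪out(5)={5}

Text stream:
[0] read 'a'  n0⇒n1
[1] read 'a'  n1⇒n1 (fail-walked)
[2] read 'c'  n1⇒n2
[3] read 'c'  n2⇒n3  ** P3@[2:3]
[4] read 'd'  n3⇒n4  ** P0@[1:4],P7@[4:4]
[5] read 'c'  n4⇒n20 (fail-walked)
[6] read 'c'  n20⇒n14 (fail-walked)  ** P3@[5:6]
[7] read 'c'  n14⇒n14 (fail-walked)  ** P3@[6:7]
[8] read 'a'  n14⇒n1 (fail-walked)
[9] read 'c'  n1⇒n2
[10] read 'c'  n2⇒n3  ** P3@[9:10]
[11] read 'd'  n3⇒n4  ** P0@[8:11],P7@[11:11]
[12] read 'c'  n4⇒n20 (fail-walked)
[13] read 'b'  n20⇒n21  ** P5@[9:13]
[14] read 'a'  n21⇒n1 (fail-walked)
[15] read 'd'  n1⇒n10 (fail-walked)  ** P7@[15:15]
[16] read 'c'  n10⇒n11
[17] read 'b'  n11⇒n5 (fail-walked)
[18] read 'c'  n5⇒n6
[19] read 'b'  n6⇒n7
[20] read 'd'  n7⇒n8  ** P7@[20:20]
[21] read 'c'  n8⇒n9  ** P1@[17:21]
[22] read 'd'  n9⇒n12 (fail-walked)  ** P2@[20:22],P7@[22:22]
[23] read 'c'  n12⇒n11 (fail-walked)
[24] read 'c'  n11⇒n14 (fail-walked)  ** P3@[23:24]
[25] read 'a'  n14⇒n1 (fail-walked)
[26] read 'c'  n1⇒n2
[27] read 'b'  n2⇒n5 (fail-walked)
[28] read 'c'  n5⇒n6
[29] read 'b'  n6⇒n7
[30] read 'd'  n7⇒n8  ** P7@[30:30]
[31] read 'c'  n8⇒n9  ** P1@[27:31]
[32] read 'c'  n9⇒n14 (fail-walked)  ** P3@[31:32]
[33] read 'c'  n14⇒n14 (fail-walked)  ** P3@[32:33]
[34] read 'c'  n14⇒n14 (fail-walked)  ** P3@[33:34]
[35] read 'c'  n14⇒n14 (fail-walked)  ** P3@[34:35]
[36] read 'd'  n14⇒n19  ** P7@[36:36]
[37] read 'c'  n19⇒n20
[38] read 'c'  n20⇒n14 (fail-walked)  ** P3@[37:38]
[39] read 'a'  n14⇒n1 (fail-walked)
[40] read 'a'  n1⇒n1 (fail-walked)
[41] read 'b'  n1⇒n15
[42] read 'c'  n15⇒n16
[43] read 'd'  n16⇒n22 (fail-walked)  ** P7@[43:43]
[44] read 'd'  n22⇒n23  ** P6@[41:44],P7@[44:44]
[45] read 'a'  n23⇒n1 (fail-walked)
[46] read 'a'  n1⇒n1 (fail-walked)
[47] read 'd'  n1⇒n10 (fail-walked)  ** P7@[47:47]

Result: [[3,3],[4,0],[4,7],[6,3],[7,3],[10,3],[11,0],[11,7],[13,5],[15,7],[20,7],[21,1],[22,2],[22,7],[24,3],[30,7],[31,1],[32,3],[33,3],[34,3],[35,3],[36,7],[38,3],[43,7],[44,6],[44,7],[47,7]]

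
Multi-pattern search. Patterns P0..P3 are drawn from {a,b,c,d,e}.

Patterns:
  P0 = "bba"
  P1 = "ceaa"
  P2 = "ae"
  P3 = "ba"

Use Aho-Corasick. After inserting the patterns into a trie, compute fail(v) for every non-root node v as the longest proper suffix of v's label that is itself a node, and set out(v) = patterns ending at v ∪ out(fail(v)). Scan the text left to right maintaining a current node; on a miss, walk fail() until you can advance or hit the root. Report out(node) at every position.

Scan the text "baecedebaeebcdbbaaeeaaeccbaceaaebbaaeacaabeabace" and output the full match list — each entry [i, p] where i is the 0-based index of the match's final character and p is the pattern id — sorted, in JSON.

Build:
Trie (insert patterns):
  0='ε' goto a→8 b→1 c→4
  1='b' goto a→10 b→2
  2='bb' goto a→3
  3='bba' goto ·  [P0 ends]
  4='c' goto e→5
  5='ce' goto a→6
  6='cea' goto a→7
  7='ceaa' goto ·  [P1 ends]
  8='a' goto e→9
  9='ae' goto ·  [P2 ends]
  10='ba' goto ·  [P3 ends]

Failure links (BFS by depth):
  fail(1) 'b': from fail(0)=0 chase 'b': 0 ⇒ 0;  out=∅∪out(0)=∅
  fail(4) 'c': from fail(0)=0 chase 'c': 0 ⇒ 0;  out=∅∪out(0)=∅
  fail(8) 'a': from fail(0)=0 chase 'a': 0 ⇒ 0;  out=∅∪out(0)=∅
  fail(2) 'bb': from fail(1)=0 chase 'b': 0 ⇒ 1;  out=∅∪out(1)=∅
  fail(5) 'ce': from fail(4)=0 chase 'e': 0 ⇒ 0;  out=∅∪out(0)=∅
  fail(9) 'ae': from fail(8)=0 chase 'e': 0 ⇒ 0;  out={2}∪out(0)={2}
  fail(10) 'ba': from fail(1)=0 chase 'a': 0 ⇒ 8;  out={3}∪out(8)={3}
  fail(3) 'bba': from fail(2)=1 chase 'a': 1 ⇒ 10;  out={0}∪out(10)={0,3}
  fail(6) 'cea': from fail(5)=0 chase 'a': 0 ⇒ 8;  out=∅∪out(8)=∅
  fail(7) 'ceaa': from fail(6)=8 chase 'a': 8→0 ⇒ 8;  out={1}∪out(8)={1}

Scan:
[0] read 'b'  n0⇒n1
[1] read 'a'  n1⇒n10  emit P3@[0:1]
[2] read 'e'  n10⇒n9 (fail-walked)  emit P2@[1:2]
[3] read 'c'  n9⇒n4 (fail-walked)
[4] read 'e'  n4⇒n5
[5] read 'd'  n5⇒n0 (fail-walked)
[6] read 'e'  n0⇒n0
[7] read 'b'  n0⇒n1
[8] read 'a'  n1⇒n10  emit P3@[7:8]
[9] read 'e'  n10⇒n9 (fail-walked)  emit P2@[8:9]
[10] read 'e'  n9⇒n0 (fail-walked)
[11] read 'b'  n0⇒n1
[12] read 'c'  n1⇒n4 (fail-walked)
[13] read 'd'  n4⇒n0 (fail-walked)
[14] read 'b'  n0⇒n1
[15] read 'b'  n1⇒n2
[16] read 'a'  n2⇒n3  emit P0@[14:16],P3@[15:16]
[17] read 'a'  n3⇒n8 (fail-walked)
[18] read 'e'  n8⇒n9  emit P2@[17:18]
[19] read 'e'  n9⇒n0 (fail-walked)
[20] read 'a'  n0⇒n8
[21] read 'a'  n8⇒n8 (fail-walked)
[22] read 'e'  n8⇒n9  emit P2@[21:22]
[23] read 'c'  n9⇒n4 (fail-walked)
[24] read 'c'  n4⇒n4 (fail-walked)
[25] read 'b'  n4⇒n1 (fail-walked)
[26] read 'a'  n1⇒n10  emit P3@[25:26]
[27] read 'c'  n10⇒n4 (fail-walked)
[28] read 'e'  n4⇒n5
[29] read 'a'  n5⇒n6
[30] read 'a'  n6⇒n7  emit P1@[27:30]
[31] read 'e'  n7⇒n9 (fail-walked)  emit P2@[30:31]
[32] read 'b'  n9⇒n1 (fail-walked)
[33] read 'b'  n1⇒n2
[34] read 'a'  n2⇒n3  emit P0@[32:34],P3@[33:34]
[35] read 'a'  n3⇒n8 (fail-walked)
[36] read 'e'  n8⇒n9  emit P2@[35:36]
[37] read 'a'  n9⇒n8 (fail-walked)
[38] read 'c'  n8⇒n4 (fail-walked)
[39] read 'a'  n4⇒n8 (fail-walked)
[40] read 'a'  n8⇒n8 (fail-walked)
[41] read 'b'  n8⇒n1 (fail-walked)
[42] read 'e'  n1⇒n0 (fail-walked)
[43] read 'a'  n0⇒n8
[44] read 'b'  n8⇒n1 (fail-walked)
[45] read 'a'  n1⇒n10  emit P3@[44:45]
[46] read 'c'  n10⇒n4 (fail-walked)
[47] read 'e'  n4⇒n5

Result: [[1,3],[2,2],[8,3],[9,2],[16,0],[16,3],[18,2],[22,2],[26,3],[30,1],[31,2],[34,0],[34,3],[36,2],[45,3]]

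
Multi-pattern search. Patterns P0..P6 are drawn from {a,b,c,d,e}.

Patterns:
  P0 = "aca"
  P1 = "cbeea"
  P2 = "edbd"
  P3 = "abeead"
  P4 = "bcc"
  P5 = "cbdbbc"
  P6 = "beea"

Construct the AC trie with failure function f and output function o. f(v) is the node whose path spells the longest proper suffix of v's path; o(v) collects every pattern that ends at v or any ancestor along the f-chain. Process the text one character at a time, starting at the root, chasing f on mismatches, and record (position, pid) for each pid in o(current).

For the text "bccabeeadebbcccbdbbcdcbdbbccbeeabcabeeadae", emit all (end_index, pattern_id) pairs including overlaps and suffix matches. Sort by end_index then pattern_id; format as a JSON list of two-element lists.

Construct AC machine:
Trie nodes:
  n0 'ε': a→1 b→18 c→4 e→9
  n1 'a': b→13 c→2
  n2 'ac': a→3
  n3 'aca': ·  ←P0
  n4 'c': b→5
  n5 'cb': d→21 e→6
  n6 'cbe': e→7
  n7 'cbee': a→8
  n8 'cbeea': ·  ←P1
  n9 'e': d→10
  n10 'ed': b→11
  n11 'edb': d→12
  n12 'edbd': ·  ←P2
  n13 'ab': e→14
  n14 'abe': e→15
  n15 'abee': a→16
  n16 'abeea': d→17
  n17 'abeead': ·  ←P3
  n18 'b': c→19 e→25
  n19 'bc': c→20
  n20 'bcc': ·  ←P4
  n21 'cbd': b→22
  n22 'cbdb': b→23
  n23 'cbdbb': c→24
  n24 'cbdbbc': ·  ←P5
  n25 'be': e→26
  n26 'bee': a→27
  n27 'beea': ·  ←P6

Failure links (BFS by depth):
  n1('a'): parent n0 fail=0; on 'a' 0 → fail=0;  out ∅∪∅=∅
  n4('c'): parent n0 fail=0; on 'c' 0 → fail=0;  out ∅∪∅=∅
  n9('e'): parent n0 fail=0; on 'e' 0 → fail=0;  out ∅∪∅=∅
  n18('b'): parent n0 fail=0; on 'b' 0 → fail=0;  out ∅∪∅=∅
  n2('ac'): parent n1 fail=0; on 'c' 0 → fail=4;  out ∅∪∅=∅
  n5('cb'): parent n4 fail=0; on 'b' 0 → fail=18;  out ∅∪∅=∅
  n10('ed'): parent n9 fail=0; on 'd' 0 → fail=0;  out ∅∪∅=∅
  n13('ab'): parent n1 fail=0; on 'b' 0 → fail=18;  out ∅∪∅=∅
  n19('bc'): parent n18 fail=0; on 'c' 0 → fail=4;  out ∅∪∅=∅
  n25('be'): parent n18 fail=0; on 'e' 0 → fail=9;  out ∅∪∅=∅
  n3('aca'): parent n2 fail=4; on 'a' 4→0 → fail=1;  out {0}∪∅={0}
  n6('cbe'): parent n5 fail=18; on 'e' 18 → fail=25;  out ∅∪∅=∅
  n11('edb'): parent n10 fail=0; on 'b' 0 → fail=18;  out ∅∪∅=∅
  n14('abe'): parent n13 fail=18; on 'e' 18 → fail=25;  out ∅∪∅=∅
  n20('bcc'): parent n19 fail=4; on 'c' 4→0 → fail=4;  out {4}∪∅={4}
  n21('cbd'): parent n5 fail=18; on 'd' 18→0 → fail=0;  out ∅∪∅=∅
  n26('bee'): parent n25 fail=9; on 'e' 9→0 → fail=9;  out ∅∪∅=∅
  n7('cbee'): parent n6 fail=25; on 'e' 25 → fail=26;  out ∅∪∅=∅
  n12('edbd'): parent n11 fail=18; on 'd' 18→0 → fail=0;  out {2}∪∅={2}
  n15('abee'): parent n14 fail=25; on 'e' 25 → fail=26;  out ∅∪∅=∅
  n22('cbdb'): parent n21 fail=0; on 'b' 0 → fail=18;  out ∅∪∅=∅
  n27('beea'): parent n26 fail=9; on 'a' 9→0 → fail=1;  out {6}∪∅={6}
  n8('cbeea'): parent n7 fail=26; on 'a' 26 → fail=27;  out {1}∪{6}={1,6}
  n16('abeea'): parent n15 fail=26; on 'a' 26 → fail=27;  out ∅∪{6}={6}
  n23('cbdbb'): parent n22 fail=18; on 'b' 18→0 → fail=18;  out ∅∪∅=∅
  n17('abeead'): parent n16 fail=27; on 'd' 27→1→0 → fail=0;  out {3}∪∅={3}
  n24('cbdbbc'): parent n23 fail=18; on 'c' 18 → fail=19;  out {5}∪∅={5}

Text stream:
pos 0 'b': at 18
pos 1 'c': at 19
pos 2 'c': at 20  ** P4@[0:2]
pos 3 'a': at 1 (via fail)
pos 4 'b': at 13
pos 5 'e': at 14
pos 6 'e': at 15
pos 7 'a': at 16  ** P6@[4:7]
pos 8 'd': at 17  ** P3@[3:8]
pos 9 'e': at 9 (via fail)
pos 10 'b': at 18 (via fail)
pos 11 'b': at 18 (via fail)
pos 12 'c': at 19
pos 13 'c': at 20  ** P4@[11:13]
pos 14 'c': at 4 (via fail)
pos 15 'b': at 5
pos 16 'd': at 21
pos 17 'b': at 22
pos 18 'b': at 23
pos 19 'c': at 24  ** P5@[14:19]
pos 20 'd': at 0 (via fail)
pos 21 'c': at 4
pos 22 'b': at 5
pos 23 'd': at 21
pos 24 'b': at 22
pos 25 'b': at 23
pos 26 'c': at 24  ** P5@[21:26]
pos 27 'c': at 20 (via fail)  ** P4@[25:27]
pos 28 'b': at 5 (via fail)
pos 29 'e': at 6
pos 30 'e': at 7
pos 31 'a': at 8  ** P1@[27:31],P6@[28:31]
pos 32 'b': at 13 (via fail)
pos 33 'c': at 19 (via fail)
pos 34 'a': at 1 (via fail)
pos 35 'b': at 13
pos 36 'e': at 14
pos 37 'e': at 15
pos 38 'a': at 16  ** P6@[35:38]
pos 39 'd': at 17  ** P3@[34:39]
pos 40 'a': at 1 (via fail)
pos 41 'e': at 9 (via fail)

Result: [[2,4],[7,6],[8,3],[13,4],[19,5],[26,5],[27,4],[31,1],[31,6],[38,6],[39,3]]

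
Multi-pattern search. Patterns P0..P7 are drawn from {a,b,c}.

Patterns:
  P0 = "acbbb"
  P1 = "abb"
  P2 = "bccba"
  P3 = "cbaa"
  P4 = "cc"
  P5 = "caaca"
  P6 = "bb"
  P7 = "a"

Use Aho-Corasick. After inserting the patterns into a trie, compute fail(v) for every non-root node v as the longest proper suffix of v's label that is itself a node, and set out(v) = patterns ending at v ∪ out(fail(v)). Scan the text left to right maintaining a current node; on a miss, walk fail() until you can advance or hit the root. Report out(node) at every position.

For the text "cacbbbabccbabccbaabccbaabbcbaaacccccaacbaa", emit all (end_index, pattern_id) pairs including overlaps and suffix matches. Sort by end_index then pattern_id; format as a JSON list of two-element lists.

Build:
Trie (insert patterns):
  0='ε' goto a→1 b→8 c→13
  1='a' goto b→6 c→2  [P7 ends]
  2='ac' goto b→3
  3='acb' goto b→4
  4='acbb' goto b→5
  5='acbbb' goto ·  [P0 ends]
  6='ab' goto b→7
  7='abb' goto ·  [P1 ends]
  8='b' goto b→22 c→9
  9='bc' goto c→10
  10='bcc' goto b→11
  11='bccb' goto a→12
  12='bccba' goto ·  [P2 ends]
  13='c' goto a→18 b→14 c→17
  14='cb' goto a→15
  15='cba' goto a→16
  16='cbaa' goto ·  [P3 ends]
  17='cc' goto ·  [P4 ends]
  18='ca' goto a→19
  19='caa' goto c→20
  20='caac' goto a→21
  21='caaca' goto ·  [P5 ends]
  22='bb' goto ·  [P6 ends]

BFS fail/out derivation:
  n1('a'): parent n0 fail=0; on 'a' 0 → fail=0;  out {7}∪∅={7}
  n8('b'): parent n0 fail=0; on 'b' 0 → fail=0;  out ∅∪∅=∅
  n13('c'): parent n0 fail=0; on 'c' 0 → fail=0;  out ∅∪∅=∅
  n2('ac'): parent n1 fail=0; on 'c' 0 → fail=13;  out ∅∪∅=∅
  n6('ab'): parent n1 fail=0; on 'b' 0 → fail=8;  out ∅∪∅=∅
  n9('bc'): parent n8 fail=0; on 'c' 0 → fail=13;  out ∅∪∅=∅
  n14('cb'): parent n13 fail=0; on 'b' 0 → fail=8;  out ∅∪∅=∅
  n17('cc'): parent n13 fail=0; on 'c' 0 → fail=13;  out {4}∪∅={4}
  n18('ca'): parent n13 fail=0; on 'a' 0 → fail=1;  out ∅∪{7}={7}
  n22('bb'): parent n8 fail=0; on 'b' 0 → fail=8;  out {6}∪∅={6}
  n3('acb'): parent n2 fail=13; on 'b' 13 → fail=14;  out ∅∪∅=∅
  n7('abb'): parent n6 fail=8; on 'b' 8 → fail=22;  out {1}∪{6}={1,6}
  n10('bcc'): parent n9 fail=13; on 'c' 13 → fail=17;  out ∅∪{4}={4}
  n15('cba'): parent n14 fail=8; on 'a' 8→0 → fail=1;  out ∅∪{7}={7}
  n19('caa'): parent n18 fail=1; on 'a' 1→0 → fail=1;  out ∅∪{7}={7}
  n4('acbb'): parent n3 fail=14; on 'b' 14→8 → fail=22;  out ∅∪{6}={6}
  n11('bccb'): parent n10 fail=17; on 'b' 17→13 → fail=14;  out ∅∪∅=∅
  n16('cbaa'): parent n15 fail=1; on 'a' 1→0 → fail=1;  out {3}∪{7}={3,7}
  n20('caac'): parent n19 fail=1; on 'c' 1 → fail=2;  out ∅∪∅=∅
  n5('acbbb'): parent n4 fail=22; on 'b' 22→8 → fail=22;  out {0}∪{6}={0,6}
  n12('bccba'): parent n11 fail=14; on 'a' 14 → fail=15;  out {2}∪{7}={2,7}
  n21('caaca'): parent n20 fail=2; on 'a' 2→13 → fail=18;  out {5}∪{7}={5,7}

Scan:
i=0 'c': node 0→13
i=1 'a': node 13→18  ** P7@[1:1]
i=2 'c': node 18→2 ·f
i=3 'b': node 2→3
i=4 'b': node 3→4  ** P6@[3:4]
i=5 'b': node 4→5  ** P0@[1:5],P6@[4:5]
i=6 'a': node 5→1 ·f  ** P7@[6:6]
i=7 'b': node 1→6
i=8 'c': node 6→9 ·f
i=9 'c': node 9→10  ** P4@[8:9]
i=10 'b': node 10→11
i=11 'a': node 11→12  ** P2@[7:11],P7@[11:11]
i=12 'b': node 12→6 ·f
i=13 'c': node 6→9 ·f
i=14 'c': node 9→10  ** P4@[13:14]
i=15 'b': node 10→11
i=16 'a': node 11→12  ** P2@[12:16],P7@[16:16]
i=17 'a': node 12→16 ·f  ** P3@[14:17],P7@[17:17]
i=18 'b': node 16→6 ·f
i=19 'c': node 6→9 ·f
i=20 'c': node 9→10  ** P4@[19:20]
i=21 'b': node 10→11
i=22 'a': node 11→12  ** P2@[18:22],P7@[22:22]
i=23 'a': node 12→16 ·f  ** P3@[20:23],P7@[23:23]
i=24 'b': node 16→6 ·f
i=25 'b': node 6→7  ** P1@[23:25],P6@[24:25]
i=26 'c': node 7→9 ·f
i=27 'b': node 9→14 ·f
i=28 'a': node 14→15  ** P7@[28:28]
i=29 'a': node 15→16  ** P3@[26:29],P7@[29:29]
i=30 'a': node 16→1 ·f  ** P7@[30:30]
i=31 'c': node 1→2
i=32 'c': node 2→17 ·f  ** P4@[31:32]
i=33 'c': node 17→17 ·f  ** P4@[32:33]
i=34 'c': node 17→17 ·f  ** P4@[33:34]
i=35 'c': node 17→17 ·f  ** P4@[34:35]
i=36 'a': node 17→18 ·f  ** P7@[36:36]
i=37 'a': node 18→19  ** P7@[37:37]
i=38 'c': node 19→20
i=39 'b': node 20→3 ·f
i=40 'a': node 3→15 ·f  ** P7@[40:40]
i=41 'a': node 15→16  ** P3@[38:41],P7@[41:41]

Matches: [[1,7],[4,6],[5,0],[5,6],[6,7],[9,4],[11,2],[11,7],[14,4],[16,2],[16,7],[17,3],[17,7],[20,4],[22,2],[22,7],[23,3],[23,7],[25,1],[25,6],[28,7],[29,3],[29,7],[30,7],[32,4],[33,4],[34,4],[35,4],[36,7],[37,7],[40,7],[41,3],[41,7]]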